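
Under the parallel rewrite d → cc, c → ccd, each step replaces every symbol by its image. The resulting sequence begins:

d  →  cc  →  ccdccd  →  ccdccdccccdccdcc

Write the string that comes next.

ccdccdccccdccdccccdccdccdccdccccdccdccccdccd

Applying the rule to each of the 16 symbols of ccdccdccccdccdcc gives the pieces ccd ccd cc ccd ccd cc ccd ccd ccd ccd cc ccd ccd cc ccd ccd, which concatenate to the answer.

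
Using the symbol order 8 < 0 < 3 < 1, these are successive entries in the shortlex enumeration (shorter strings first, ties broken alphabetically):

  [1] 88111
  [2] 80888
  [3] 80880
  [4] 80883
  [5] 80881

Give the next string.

The successor of 80881 increments the rightmost position that isn't already 1 and resets every position after it to 8.

80808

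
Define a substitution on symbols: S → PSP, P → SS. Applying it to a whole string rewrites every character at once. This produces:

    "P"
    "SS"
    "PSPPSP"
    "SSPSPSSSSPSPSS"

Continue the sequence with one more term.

Applying the rule to each of the 14 symbols of SSPSPSSSSPSPSS gives the pieces PSP PSP SS PSP SS PSP PSP PSP PSP SS PSP SS PSP PSP, which concatenate to the answer.

PSPPSPSSPSPSSPSPPSPPSPPSPSSPSPSSPSPPSP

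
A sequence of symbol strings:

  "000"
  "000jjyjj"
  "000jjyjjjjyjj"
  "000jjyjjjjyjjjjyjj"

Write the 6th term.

000jjyjjjjyjjjjyjjjjyjjjjyjj

Each term is the previous one with jjyjj appended.
From 000jjyjjjjyjjjjyjj, 2 further steps: 000jjyjjjjyjjjjyjj → 000jjyjjjjyjjjjyjjjjyjj → (answer).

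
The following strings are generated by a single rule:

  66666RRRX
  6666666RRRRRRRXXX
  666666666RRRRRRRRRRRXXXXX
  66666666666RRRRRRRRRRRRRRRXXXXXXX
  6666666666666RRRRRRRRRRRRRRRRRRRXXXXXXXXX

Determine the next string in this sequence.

Term n consists of 2n+3 6's, followed by 4n-1 R's, followed by 2n-1 X's (n = 1, 2, …).
At n = 6 the blocks have lengths 15, 23, 11.

666666666666666RRRRRRRRRRRRRRRRRRRRRRRXXXXXXXXXXX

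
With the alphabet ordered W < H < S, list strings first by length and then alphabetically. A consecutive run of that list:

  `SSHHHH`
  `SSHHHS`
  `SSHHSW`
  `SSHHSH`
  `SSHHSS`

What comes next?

Treat SSHHSS as a base-3 numeral over the given alphabet and add one, carrying through any trailing S's.

SSHSWW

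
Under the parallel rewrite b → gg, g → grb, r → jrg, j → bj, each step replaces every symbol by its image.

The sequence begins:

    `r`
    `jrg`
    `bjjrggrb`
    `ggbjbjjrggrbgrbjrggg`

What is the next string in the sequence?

grbgrbggbjggbjbjjrggrbgrbjrggggrbjrgggbjjrggrbgrbgrb

Applying the rule to each of the 20 symbols of ggbjbjjrggrbgrbjrggg gives the pieces grb grb gg bj gg bj bj jrg grb grb jrg gg grb jrg gg bj jrg grb grb grb, which concatenate to the answer.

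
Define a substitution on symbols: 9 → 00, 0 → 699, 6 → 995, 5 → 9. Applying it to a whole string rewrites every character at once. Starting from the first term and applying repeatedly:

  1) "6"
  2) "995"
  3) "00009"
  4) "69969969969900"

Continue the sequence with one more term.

9950000995000099500009950000699699

Applying the rule to each of the 14 symbols of 69969969969900 gives the pieces 995 00 00 995 00 00 995 00 00 995 00 00 699 699, which concatenate to the answer.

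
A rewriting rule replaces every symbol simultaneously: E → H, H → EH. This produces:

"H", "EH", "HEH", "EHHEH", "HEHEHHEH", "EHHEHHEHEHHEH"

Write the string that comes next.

Rewriting the 13 symbols of EHHEHHEHEHHEH one by one yields H EH EH H EH EH H EH H EH EH H EH; concatenated:

HEHEHHEHEHHEHHEHEHHEH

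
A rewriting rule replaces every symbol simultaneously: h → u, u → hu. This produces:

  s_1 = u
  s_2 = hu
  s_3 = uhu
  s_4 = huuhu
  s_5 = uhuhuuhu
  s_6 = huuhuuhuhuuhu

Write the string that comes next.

φ(huuhuuhuhuuhu) expands symbol-by-symbol to u hu hu u hu hu u hu u hu hu u hu; joining the 13 pieces gives the next term.

uhuhuuhuhuuhuuhuhuuhu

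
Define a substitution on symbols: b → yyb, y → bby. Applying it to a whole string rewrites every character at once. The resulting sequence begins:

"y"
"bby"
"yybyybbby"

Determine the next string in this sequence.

Expanding yybyybbby: y→bby, y→bby, b→yyb, y→bby, y→bby, b→yyb, b→yyb, b→yyb, y→bby. Concatenated: bby bby yyb bby bby yyb yyb yyb bby.

bbybbyyybbbybbyyybyybyybbby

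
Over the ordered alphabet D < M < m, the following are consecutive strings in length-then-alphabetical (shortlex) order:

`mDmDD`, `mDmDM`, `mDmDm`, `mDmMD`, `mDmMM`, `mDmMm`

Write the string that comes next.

mDmmD

The successor of mDmMm increments the rightmost position that isn't already m and resets every position after it to D.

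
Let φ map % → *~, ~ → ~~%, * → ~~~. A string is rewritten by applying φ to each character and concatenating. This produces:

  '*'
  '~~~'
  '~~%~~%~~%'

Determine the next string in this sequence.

Apply φ to ~~%~~%~~% symbol by symbol: ~→~~%, ~→~~%, %→*~, ~→~~%, ~→~~%, %→*~, ~→~~%, ~→~~%, %→*~; joined: ~~% ~~% *~ ~~% ~~% *~ ~~% ~~% *~.

~~%~~%*~~~%~~%*~~~%~~%*~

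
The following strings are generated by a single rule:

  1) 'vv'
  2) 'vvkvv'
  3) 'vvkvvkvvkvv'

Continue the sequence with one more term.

vvkvvkvvkvvkvvkvvkvvkvv

Every step duplicates the string with 'k' between the halves.
One more doubling of vvkvvkvvkvv gives the answer.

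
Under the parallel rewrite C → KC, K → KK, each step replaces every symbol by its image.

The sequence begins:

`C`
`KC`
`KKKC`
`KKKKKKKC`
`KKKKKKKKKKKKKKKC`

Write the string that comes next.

KKKKKKKKKKKKKKKKKKKKKKKKKKKKKKKC

Applying the rule to each of the 16 symbols of KKKKKKKKKKKKKKKC gives the pieces KK KK KK KK KK KK KK KK KK KK KK KK KK KK KK KC, which concatenate to the answer.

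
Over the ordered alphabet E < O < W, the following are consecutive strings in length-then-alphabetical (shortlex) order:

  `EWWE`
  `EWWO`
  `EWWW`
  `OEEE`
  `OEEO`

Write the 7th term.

Advancing 2 positions from OEEO through OEEO → OEEW reaches term 7.

OEOE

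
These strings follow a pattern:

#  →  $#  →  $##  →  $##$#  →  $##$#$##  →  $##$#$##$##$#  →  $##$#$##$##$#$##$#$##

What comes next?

Each term (from the third on) is the previous term followed by the one before it: term 3 = $#·# = $##.
The next term joins $##$#$##$##$#$##$#$## and $##$#$##$##$#.

$##$#$##$##$#$##$#$##$##$#$##$##$#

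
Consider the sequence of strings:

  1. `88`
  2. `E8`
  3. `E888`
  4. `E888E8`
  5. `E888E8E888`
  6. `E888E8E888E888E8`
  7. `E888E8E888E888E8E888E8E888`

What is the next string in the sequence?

From term 3 onward, concatenate the last term with the second-to-last: E8·88 = E888, E888·E8 = E888E8, …
So term 8 is E888E8E888E888E8E888E8E888·E888E8E888E888E8.

E888E8E888E888E8E888E8E888E888E8E888E888E8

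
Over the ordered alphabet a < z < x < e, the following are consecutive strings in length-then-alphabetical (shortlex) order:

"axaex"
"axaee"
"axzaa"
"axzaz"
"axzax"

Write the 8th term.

axzzz

Stepping forward 3 times from axzax: axzax → axzae → axzza, then the target.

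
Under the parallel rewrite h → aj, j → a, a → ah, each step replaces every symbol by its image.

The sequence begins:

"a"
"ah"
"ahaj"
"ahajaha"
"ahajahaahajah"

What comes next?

ahajahaahajahahajahaahaj

Applying the rule to each of the 13 symbols of ahajahaahajah gives the pieces ah aj ah a ah aj ah ah aj ah a ah aj, which concatenate to the answer.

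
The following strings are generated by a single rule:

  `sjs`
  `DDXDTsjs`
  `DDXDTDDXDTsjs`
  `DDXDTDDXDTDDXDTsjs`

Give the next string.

The strings grow by a fixed prefix DDXDT each time.
So the next term is DDXDT·DDXDTDDXDTDDXDTsjs.

DDXDTDDXDTDDXDTDDXDTsjs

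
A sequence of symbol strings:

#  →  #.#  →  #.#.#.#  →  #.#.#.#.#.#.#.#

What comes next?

Every step duplicates the string with '.' between the halves.
Doubling #.#.#.#.#.#.#.# with '.' between the halves:

#.#.#.#.#.#.#.#.#.#.#.#.#.#.#.#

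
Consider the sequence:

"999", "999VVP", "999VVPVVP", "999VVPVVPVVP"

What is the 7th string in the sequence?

Each term is the previous one with VVP appended.
From 999VVPVVPVVP, 3 further steps: 999VVPVVPVVP → 999VVPVVPVVPVVP → 999VVPVVPVVPVVPVVP → (answer).

999VVPVVPVVPVVPVVPVVP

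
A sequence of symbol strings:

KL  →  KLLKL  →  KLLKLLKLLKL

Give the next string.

s(k+1) = s(k)·L·s(k) — each term doubles the last with 'L' between the halves.
One more doubling of KLLKLLKLLKL gives the answer.

KLLKLLKLLKLLKLLKLLKLLKL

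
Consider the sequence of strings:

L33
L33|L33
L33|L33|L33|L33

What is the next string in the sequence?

s(k+1) = s(k)·|·s(k) — each term doubles the last with '|' between the halves.
One more doubling of L33|L33|L33|L33 gives the answer.

L33|L33|L33|L33|L33|L33|L33|L33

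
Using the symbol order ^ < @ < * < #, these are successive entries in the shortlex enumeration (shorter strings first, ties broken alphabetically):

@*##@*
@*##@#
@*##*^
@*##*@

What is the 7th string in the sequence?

@*###^

Continuing the enumeration 3 steps past @*##*@: @*##*@ → @*##** → @*##*# → (answer).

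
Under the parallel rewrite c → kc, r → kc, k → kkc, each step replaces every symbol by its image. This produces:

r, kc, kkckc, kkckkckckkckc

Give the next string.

Applying the rule to each of the 13 symbols of kkckkckckkckc gives the pieces kkc kkc kc kkc kkc kc kkc kc kkc kkc kc kkc kc, which concatenate to the answer.

kkckkckckkckkckckkckckkckkckckkckc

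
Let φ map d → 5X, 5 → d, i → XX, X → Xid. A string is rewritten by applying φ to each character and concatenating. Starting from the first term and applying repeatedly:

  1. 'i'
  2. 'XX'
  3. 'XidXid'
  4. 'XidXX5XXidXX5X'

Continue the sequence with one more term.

φ(XidXX5XXidXX5X) expands symbol-by-symbol to Xid XX 5X Xid Xid d Xid Xid XX 5X Xid Xid d Xid; joining the 14 pieces gives the next term.

XidXX5XXidXiddXidXidXX5XXidXiddXid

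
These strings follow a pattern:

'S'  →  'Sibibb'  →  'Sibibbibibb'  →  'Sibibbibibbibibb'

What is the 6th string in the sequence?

Sibibbibibbibibbibibbibibb

The strings grow by a fixed suffix ibibb each time.
From Sibibbibibbibibb, 2 further steps: Sibibbibibbibibb → Sibibbibibbibibbibibb → (answer).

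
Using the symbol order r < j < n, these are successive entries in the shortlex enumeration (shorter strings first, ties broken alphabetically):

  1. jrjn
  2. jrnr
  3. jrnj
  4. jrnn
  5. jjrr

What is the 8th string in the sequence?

Stepping forward 3 times from jjrr: jjrr → jjrj → jjrn, then the target.

jjjr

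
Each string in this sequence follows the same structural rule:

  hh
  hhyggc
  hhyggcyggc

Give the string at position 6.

Each term is the previous one with yggc appended.
From hhyggcyggc, 3 further steps: hhyggcyggc → hhyggcyggcyggc → hhyggcyggcyggcyggc → (answer).

hhyggcyggcyggcyggcyggc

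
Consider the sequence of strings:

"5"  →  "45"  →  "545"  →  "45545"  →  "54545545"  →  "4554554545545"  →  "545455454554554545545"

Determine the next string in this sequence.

4554554545545545455454554554545545

From term 3 onward, concatenate the second-to-last term with the last: 5·45 = 545, 45·545 = 45545, …
The next term joins 4554554545545 and 545455454554554545545.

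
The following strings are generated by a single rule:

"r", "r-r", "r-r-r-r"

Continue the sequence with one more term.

s(k+1) = s(k)·-·s(k) — each term doubles the last with '-' between the halves.
Doubling r-r-r-r with '-' between the halves:

r-r-r-r-r-r-r-r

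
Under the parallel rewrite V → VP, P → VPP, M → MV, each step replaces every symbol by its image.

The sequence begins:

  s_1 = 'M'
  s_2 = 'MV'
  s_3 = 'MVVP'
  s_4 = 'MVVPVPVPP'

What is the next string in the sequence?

Apply φ to MVVPVPVPP symbol by symbol: M→MV, V→VP, V→VP, P→VPP, V→VP, P→VPP, V→VP, P→VPP, P→VPP; joined: MV VP VP VPP VP VPP VP VPP VPP.

MVVPVPVPPVPVPPVPVPPVPP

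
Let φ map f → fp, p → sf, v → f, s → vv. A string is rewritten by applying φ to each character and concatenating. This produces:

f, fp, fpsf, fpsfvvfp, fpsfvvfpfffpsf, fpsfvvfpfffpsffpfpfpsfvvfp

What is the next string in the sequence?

Rewriting the 26 symbols of fpsfvvfpfffpsffpfpfpsfvvfp one by one yields fp sf vv fp f f fp sf fp fp fp sf vv fp fp sf fp sf fp sf vv fp f f fp sf; concatenated:

fpsfvvfpfffpsffpfpfpsfvvfpfpsffpsffpsfvvfpfffpsf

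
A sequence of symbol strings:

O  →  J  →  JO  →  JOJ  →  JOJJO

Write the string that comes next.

JOJJOJOJ

From term 3 onward, concatenate the last term with the second-to-last: J·O = JO, JO·J = JOJ, …
So term 6 is JOJJO·JOJ.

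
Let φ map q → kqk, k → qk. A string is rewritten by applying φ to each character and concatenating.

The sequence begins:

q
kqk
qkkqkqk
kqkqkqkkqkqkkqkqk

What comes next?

Applying the rule to each of the 17 symbols of kqkqkqkkqkqkkqkqk gives the pieces qk kqk qk kqk qk kqk qk qk kqk qk kqk qk qk kqk qk kqk qk, which concatenate to the answer.

qkkqkqkkqkqkkqkqkqkkqkqkkqkqkqkkqkqkkqkqk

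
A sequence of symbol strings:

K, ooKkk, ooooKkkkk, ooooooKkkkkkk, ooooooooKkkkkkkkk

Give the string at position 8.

ooooooooooooooKkkkkkkkkkkkkkk

s(k+1) = oo·s(k)·kk, so each term gains oo as a prefix and kk as a suffix.
From ooooooooKkkkkkkkk, 3 further steps: ooooooooKkkkkkkkk → ooooooooooKkkkkkkkkkk → ooooooooooooKkkkkkkkkkkkk → (answer).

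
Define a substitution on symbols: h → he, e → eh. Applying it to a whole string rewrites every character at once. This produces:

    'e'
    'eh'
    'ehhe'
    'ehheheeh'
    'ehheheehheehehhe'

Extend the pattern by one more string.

ehheheehheehehheheehehheehheheeh

φ(ehheheehheehehhe) expands symbol-by-symbol to eh he he eh he eh eh he he eh eh he eh he he eh; joining the 16 pieces gives the next term.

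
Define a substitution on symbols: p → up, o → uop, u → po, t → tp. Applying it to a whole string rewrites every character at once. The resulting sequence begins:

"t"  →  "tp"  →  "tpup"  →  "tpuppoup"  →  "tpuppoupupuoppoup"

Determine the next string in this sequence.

Rewriting the 17 symbols of tpuppoupupuoppoup one by one yields tp up po up up uop po up po up po uop up up uop po up; concatenated:

tpuppoupupuoppouppouppouopupupuoppoup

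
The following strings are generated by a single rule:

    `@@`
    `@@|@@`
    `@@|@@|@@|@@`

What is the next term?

Every step duplicates the string with '|' between the halves.
Doubling @@|@@|@@|@@ with '|' between the halves:

@@|@@|@@|@@|@@|@@|@@|@@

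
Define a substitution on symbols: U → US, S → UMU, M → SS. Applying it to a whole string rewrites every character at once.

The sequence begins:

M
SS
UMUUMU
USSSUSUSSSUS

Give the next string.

USUMUUMUUMUUSUMUUSUMUUMUUMUUSUMU

Rewriting each symbol of USSSUSUSSSUS: U→US, S→UMU, S→UMU, S→UMU, U→US, S→UMU, U→US, S→UMU, S→UMU, S→UMU, U→US, S→UMU, which concatenates to US UMU UMU UMU US UMU US UMU UMU UMU US UMU.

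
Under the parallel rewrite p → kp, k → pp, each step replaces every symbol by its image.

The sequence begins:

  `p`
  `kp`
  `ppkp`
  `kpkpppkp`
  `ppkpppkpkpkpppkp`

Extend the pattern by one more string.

Replace each of the 16 characters of ppkpppkpkpkpppkp in place — kp kp pp kp kp kp pp kp pp kp pp kp kp kp pp kp — and concatenate.

kpkpppkpkpkpppkpppkpppkpkpkpppkp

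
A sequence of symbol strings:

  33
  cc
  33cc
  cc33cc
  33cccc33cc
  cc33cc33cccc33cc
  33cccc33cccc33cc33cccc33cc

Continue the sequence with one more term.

cc33cc33cccc33cc33cccc33cccc33cc33cccc33cc

Each term (from the third on) is the two preceding terms concatenated in order: term 3 = 33·cc = 33cc.
The next term joins cc33cc33cccc33cc and 33cccc33cccc33cc33cccc33cc.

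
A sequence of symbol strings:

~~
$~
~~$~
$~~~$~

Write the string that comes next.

Each term (from the third on) is the two preceding terms concatenated in order: term 3 = ~~·$~ = ~~$~.
So term 5 is ~~$~·$~~~$~.

~~$~$~~~$~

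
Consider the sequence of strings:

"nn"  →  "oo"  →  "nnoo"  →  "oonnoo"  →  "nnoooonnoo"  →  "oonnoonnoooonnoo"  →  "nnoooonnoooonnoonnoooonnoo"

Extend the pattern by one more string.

This is a Fibonacci-style word recurrence s(k) = s(k−2)·s(k−1): e.g. nn·oo = nnoo.
The next term joins oonnoonnoooonnoo and nnoooonnoooonnoonnoooonnoo.

oonnoonnoooonnoonnoooonnoooonnoonnoooonnoo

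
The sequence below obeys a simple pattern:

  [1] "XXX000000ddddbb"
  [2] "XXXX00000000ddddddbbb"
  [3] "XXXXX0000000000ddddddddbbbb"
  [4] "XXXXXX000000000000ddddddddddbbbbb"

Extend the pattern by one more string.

XXXXXXX00000000000000ddddddddddddbbbbbb

Reading off run lengths: X runs 3, 4, 5, 6; 0 runs 6, 8, 10, 12; d runs 4, 6, 8, 10; b runs 2, 3, 4, 5 — each is linear in n, where the shown terms are n = 2, 3, 4, 5.
Setting n = 6 gives 7, 14, 12, 6 characters in each block.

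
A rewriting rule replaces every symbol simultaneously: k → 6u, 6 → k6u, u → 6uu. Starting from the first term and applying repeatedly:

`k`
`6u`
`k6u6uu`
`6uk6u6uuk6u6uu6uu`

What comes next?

Replace each of the 17 characters of 6uk6u6uuk6u6uu6uu in place — k6u 6uu 6u k6u 6uu k6u 6uu 6uu 6u k6u 6uu k6u 6uu 6uu k6u 6uu 6uu — and concatenate.

k6u6uu6uk6u6uuk6u6uu6uu6uk6u6uuk6u6uu6uuk6u6uu6uu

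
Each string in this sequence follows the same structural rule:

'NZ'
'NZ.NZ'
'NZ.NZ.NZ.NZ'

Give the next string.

Every step duplicates the string with '.' between the halves.
Doubling NZ.NZ.NZ.NZ with '.' between the halves:

NZ.NZ.NZ.NZ.NZ.NZ.NZ.NZ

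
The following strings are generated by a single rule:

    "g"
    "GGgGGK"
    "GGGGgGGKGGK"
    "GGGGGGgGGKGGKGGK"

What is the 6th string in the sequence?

GGGGGGGGGGgGGKGGKGGKGGKGGK

Every step adds GG to the front and GGK to the end of the previous string.
From GGGGGGgGGKGGKGGK, 2 further steps: GGGGGGgGGKGGKGGK → GGGGGGGGgGGKGGKGGKGGK → (answer).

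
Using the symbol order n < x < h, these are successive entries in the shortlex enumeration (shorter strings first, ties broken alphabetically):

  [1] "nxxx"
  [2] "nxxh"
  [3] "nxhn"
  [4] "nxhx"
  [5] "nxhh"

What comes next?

nhnn

Find the rightmost character of nxhh below h, bump it to the next letter, and reset everything to its right to n.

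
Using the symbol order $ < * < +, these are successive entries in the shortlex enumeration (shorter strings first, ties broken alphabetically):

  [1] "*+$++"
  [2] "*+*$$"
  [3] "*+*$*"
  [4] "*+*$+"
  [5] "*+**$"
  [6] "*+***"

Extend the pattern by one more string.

*+**+

The successor of *+*** increments the rightmost position that isn't already + and resets every position after it to $.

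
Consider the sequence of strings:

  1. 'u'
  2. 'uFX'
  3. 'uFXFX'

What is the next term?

Every step adds FX to the end: s(k+1) = s(k)·FX.
Applying this once more to uFXFX:

uFXFXFX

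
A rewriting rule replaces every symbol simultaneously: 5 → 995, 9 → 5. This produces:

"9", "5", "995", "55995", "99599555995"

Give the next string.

Rewriting each symbol of 99599555995: 9→5, 9→5, 5→995, 9→5, 9→5, 5→995, 5→995, 5→995, 9→5, 9→5, 5→995, which concatenates to 5 5 995 5 5 995 995 995 5 5 995.

559955599599599555995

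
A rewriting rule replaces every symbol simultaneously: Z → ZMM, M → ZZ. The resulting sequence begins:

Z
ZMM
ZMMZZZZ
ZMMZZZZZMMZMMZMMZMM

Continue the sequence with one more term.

Applying the rule to each of the 19 symbols of ZMMZZZZZMMZMMZMMZMM gives the pieces ZMM ZZ ZZ ZMM ZMM ZMM ZMM ZMM ZZ ZZ ZMM ZZ ZZ ZMM ZZ ZZ ZMM ZZ ZZ, which concatenate to the answer.

ZMMZZZZZMMZMMZMMZMMZMMZZZZZMMZZZZZMMZZZZZMMZZZZ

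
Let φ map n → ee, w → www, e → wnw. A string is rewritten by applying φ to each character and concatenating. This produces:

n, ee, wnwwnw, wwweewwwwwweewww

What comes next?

Applying the rule to each of the 16 symbols of wwweewwwwwweewww gives the pieces www www www wnw wnw www www www www www www wnw wnw www www www, which concatenate to the answer.

wwwwwwwwwwnwwnwwwwwwwwwwwwwwwwwwwwnwwnwwwwwwwwww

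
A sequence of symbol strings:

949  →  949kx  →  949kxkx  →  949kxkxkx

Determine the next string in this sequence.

949kxkxkxkx

The strings grow by a fixed suffix kx each time.
One more step from 949kxkxkx gives the answer.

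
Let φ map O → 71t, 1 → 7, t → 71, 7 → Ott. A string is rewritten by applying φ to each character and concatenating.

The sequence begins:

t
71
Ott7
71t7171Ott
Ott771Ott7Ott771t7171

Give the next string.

φ(Ott771Ott7Ott771t7171) expands symbol-by-symbol to 71t 71 71 Ott Ott 7 71t 71 71 Ott 71t 71 71 Ott Ott 7 71 Ott 7 Ott 7; joining the 21 pieces gives the next term.

71t7171OttOtt771t7171Ott71t7171OttOtt771Ott7Ott7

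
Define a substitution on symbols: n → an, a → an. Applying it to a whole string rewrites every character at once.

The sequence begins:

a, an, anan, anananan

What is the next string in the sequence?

anananananananan

Apply φ to anananan symbol by symbol: a→an, n→an, a→an, n→an, a→an, n→an, a→an, n→an; joined: an an an an an an an an.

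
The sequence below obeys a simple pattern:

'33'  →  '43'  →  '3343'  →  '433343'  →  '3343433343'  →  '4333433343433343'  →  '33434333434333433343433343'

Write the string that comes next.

Each term (from the third on) is the two preceding terms concatenated in order: term 3 = 33·43 = 3343.
Continuing: 4333433343433343 · 33434333434333433343433343 gives term 8.

433343334343334333434333434333433343433343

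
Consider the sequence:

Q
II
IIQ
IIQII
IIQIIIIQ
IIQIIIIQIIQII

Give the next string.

Each term (from the third on) is the previous term followed by the one before it: term 3 = II·Q = IIQ.
So term 7 is IIQIIIIQIIQII·IIQIIIIQ.

IIQIIIIQIIQIIIIQIIIIQ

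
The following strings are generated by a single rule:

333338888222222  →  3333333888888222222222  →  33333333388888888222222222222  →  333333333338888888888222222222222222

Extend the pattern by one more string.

Reading off run lengths: 3 runs 5, 7, 9, 11; 8 runs 4, 6, 8, 10; 2 runs 6, 9, 12, 15 — each is linear in n (n = 1, 2, …).
Setting n = 5 gives 13, 12, 18 characters in each block.

3333333333333888888888888222222222222222222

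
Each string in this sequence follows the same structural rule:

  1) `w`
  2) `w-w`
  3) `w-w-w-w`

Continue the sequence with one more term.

Each string is two copies of the previous one joined by '-'.
Doubling w-w-w-w with '-' between the halves:

w-w-w-w-w-w-w-w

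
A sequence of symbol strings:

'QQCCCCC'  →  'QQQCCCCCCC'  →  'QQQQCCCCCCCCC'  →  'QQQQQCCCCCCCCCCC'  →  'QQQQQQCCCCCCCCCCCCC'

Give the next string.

QQQQQQQCCCCCCCCCCCCCCC

Each string has the form Q^{n} C^{2n+1}, where the shown terms are n = 2, 3, 4, 5, 6.
Setting n = 7 gives 7, 15 characters in each block.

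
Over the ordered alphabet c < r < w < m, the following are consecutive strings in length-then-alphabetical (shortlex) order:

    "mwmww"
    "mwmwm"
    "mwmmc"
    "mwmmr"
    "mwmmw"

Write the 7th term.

mmccc

Advancing 2 positions from mwmmw through mwmmw → mwmmm reaches term 7.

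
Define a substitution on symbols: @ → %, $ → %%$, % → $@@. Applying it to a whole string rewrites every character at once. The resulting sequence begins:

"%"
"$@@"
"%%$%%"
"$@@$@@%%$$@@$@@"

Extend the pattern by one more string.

%%$%%%%$%%$@@$@@%%$%%$%%%%$%%

Applying the rule to each of the 15 symbols of $@@$@@%%$$@@$@@ gives the pieces %%$ % % %%$ % % $@@ $@@ %%$ %%$ % % %%$ % %, which concatenate to the answer.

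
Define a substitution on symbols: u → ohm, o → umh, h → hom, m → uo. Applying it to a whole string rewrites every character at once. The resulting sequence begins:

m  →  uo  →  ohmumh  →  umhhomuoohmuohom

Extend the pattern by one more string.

ohmuohomhomumhuoohmumhumhhomuoohmumhhomumhuo

φ(umhhomuoohmuohom) expands symbol-by-symbol to ohm uo hom hom umh uo ohm umh umh hom uo ohm umh hom umh uo; joining the 16 pieces gives the next term.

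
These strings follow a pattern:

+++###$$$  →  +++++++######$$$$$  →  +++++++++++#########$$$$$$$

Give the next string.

Each string has the form +^{4n-1} #^{3n} $^{2n+1} (n = 1, 2, …).
Setting n = 4 gives 15, 12, 9 characters in each block.

+++++++++++++++############$$$$$$$$$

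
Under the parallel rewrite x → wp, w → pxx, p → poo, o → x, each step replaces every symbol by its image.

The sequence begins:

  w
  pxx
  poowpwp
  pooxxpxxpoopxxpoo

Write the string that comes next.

pooxxwpwppoowpwppooxxpoowpwppooxx

Replace each of the 17 characters of pooxxpxxpoopxxpoo in place — poo x x wp wp poo wp wp poo x x poo wp wp poo x x — and concatenate.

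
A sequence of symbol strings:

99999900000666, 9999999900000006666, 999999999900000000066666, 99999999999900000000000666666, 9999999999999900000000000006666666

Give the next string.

999999999999999900000000000000066666666

The n-th term is 2n+2 9's then 2n+1 0's then n+1 6's, where the shown terms are n = 2, 3, 4, 5, 6.
Setting n = 7 gives 16, 15, 8 characters in each block.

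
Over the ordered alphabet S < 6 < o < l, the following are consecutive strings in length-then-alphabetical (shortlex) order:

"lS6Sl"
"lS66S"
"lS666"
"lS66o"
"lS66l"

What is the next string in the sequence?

lS6oS

Find the rightmost character of lS66l below l, bump it to the next letter, and reset everything to its right to S.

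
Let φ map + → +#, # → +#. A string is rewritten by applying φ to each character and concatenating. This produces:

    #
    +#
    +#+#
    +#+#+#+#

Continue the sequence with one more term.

Expanding +#+#+#+#: +→+#, #→+#, +→+#, #→+#, +→+#, #→+#, +→+#, #→+#. Concatenated: +# +# +# +# +# +# +# +#.

+#+#+#+#+#+#+#+#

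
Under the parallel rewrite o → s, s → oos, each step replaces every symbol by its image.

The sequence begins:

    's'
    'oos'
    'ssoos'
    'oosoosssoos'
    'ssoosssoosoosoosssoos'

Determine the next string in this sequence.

φ(ssoosssoosoosoosssoos) expands symbol-by-symbol to oos oos s s oos oos oos s s oos s s oos s s oos oos oos s s oos; joining the 21 pieces gives the next term.

oosoosssoosoosoosssoosssoosssoosoosoosssoos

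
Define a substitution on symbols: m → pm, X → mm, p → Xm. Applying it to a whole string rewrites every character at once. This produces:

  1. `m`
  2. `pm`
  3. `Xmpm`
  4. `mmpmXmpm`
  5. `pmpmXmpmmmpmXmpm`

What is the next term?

Rewriting the 16 symbols of pmpmXmpmmmpmXmpm one by one yields Xm pm Xm pm mm pm Xm pm pm pm Xm pm mm pm Xm pm; concatenated:

XmpmXmpmmmpmXmpmpmpmXmpmmmpmXmpm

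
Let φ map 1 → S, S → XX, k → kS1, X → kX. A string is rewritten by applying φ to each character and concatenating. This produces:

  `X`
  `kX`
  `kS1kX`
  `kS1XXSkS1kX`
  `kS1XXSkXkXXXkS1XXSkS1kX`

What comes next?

Replace each of the 23 characters of kS1XXSkXkXXXkS1XXSkS1kX in place — kS1 XX S kX kX XX kS1 kX kS1 kX kX kX kS1 XX S kX kX XX kS1 XX S kS1 kX — and concatenate.

kS1XXSkXkXXXkS1kXkS1kXkXkXkS1XXSkXkXXXkS1XXSkS1kX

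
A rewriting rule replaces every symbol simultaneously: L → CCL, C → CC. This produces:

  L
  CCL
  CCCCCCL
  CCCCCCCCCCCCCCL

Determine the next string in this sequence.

φ(CCCCCCCCCCCCCCL) expands symbol-by-symbol to CC CC CC CC CC CC CC CC CC CC CC CC CC CC CCL; joining the 15 pieces gives the next term.

CCCCCCCCCCCCCCCCCCCCCCCCCCCCCCL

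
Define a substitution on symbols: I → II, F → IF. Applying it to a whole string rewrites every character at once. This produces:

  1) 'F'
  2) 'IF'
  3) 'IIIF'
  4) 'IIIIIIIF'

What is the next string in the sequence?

IIIIIIIIIIIIIIIF

Rewriting each symbol of IIIIIIIF: I→II, I→II, I→II, I→II, I→II, I→II, I→II, F→IF, which concatenates to II II II II II II II IF.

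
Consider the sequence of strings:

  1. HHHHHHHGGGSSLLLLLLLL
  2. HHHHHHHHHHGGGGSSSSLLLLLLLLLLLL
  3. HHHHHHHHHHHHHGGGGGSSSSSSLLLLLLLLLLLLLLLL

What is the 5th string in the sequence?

HHHHHHHHHHHHHHHHHHHGGGGGGGSSSSSSSSSSLLLLLLLLLLLLLLLLLLLLLLLL

The n-th term is 3n+1 H's then n+1 G's then 2n-2 S's then 4n L's, where the shown terms are n = 2, 3, 4.
At n = 6 the blocks have lengths 19, 7, 10, 24.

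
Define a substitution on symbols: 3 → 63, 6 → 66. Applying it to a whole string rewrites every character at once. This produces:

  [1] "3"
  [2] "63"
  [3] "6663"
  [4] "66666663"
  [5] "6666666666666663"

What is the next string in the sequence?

66666666666666666666666666666663

Replace each of the 16 characters of 6666666666666663 in place — 66 66 66 66 66 66 66 66 66 66 66 66 66 66 66 63 — and concatenate.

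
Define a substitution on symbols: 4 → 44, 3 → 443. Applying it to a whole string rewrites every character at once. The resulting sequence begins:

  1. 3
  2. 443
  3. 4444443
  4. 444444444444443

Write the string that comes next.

4444444444444444444444444444443

Replace each of the 15 characters of 444444444444443 in place — 44 44 44 44 44 44 44 44 44 44 44 44 44 44 443 — and concatenate.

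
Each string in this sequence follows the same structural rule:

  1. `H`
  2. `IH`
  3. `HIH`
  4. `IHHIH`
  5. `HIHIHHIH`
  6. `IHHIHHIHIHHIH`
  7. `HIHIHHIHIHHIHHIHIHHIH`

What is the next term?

IHHIHHIHIHHIHHIHIHHIHIHHIHHIHIHHIH

This is a Fibonacci-style word recurrence s(k) = s(k−2)·s(k−1): e.g. H·IH = HIH.
So term 8 is IHHIHHIHIHHIH·HIHIHHIHIHHIHHIHIHHIH.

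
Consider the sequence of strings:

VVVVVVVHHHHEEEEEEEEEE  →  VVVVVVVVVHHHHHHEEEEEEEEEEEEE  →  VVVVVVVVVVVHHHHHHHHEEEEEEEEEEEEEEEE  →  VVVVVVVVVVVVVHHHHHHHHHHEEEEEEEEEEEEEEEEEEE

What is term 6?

VVVVVVVVVVVVVVVVVHHHHHHHHHHHHHHEEEEEEEEEEEEEEEEEEEEEEEEE

Each string has the form V^{2n+1} H^{2n-2} E^{3n+1}, where the shown terms are n = 3, 4, 5, 6.
At n = 8 the blocks have lengths 17, 14, 25.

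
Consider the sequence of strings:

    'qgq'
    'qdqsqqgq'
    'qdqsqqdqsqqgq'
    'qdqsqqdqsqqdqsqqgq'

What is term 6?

qdqsqqdqsqqdqsqqdqsqqdqsqqgq

The strings grow by a fixed prefix qdqsq each time.
From qdqsqqdqsqqdqsqqgq, 2 further steps: qdqsqqdqsqqdqsqqgq → qdqsqqdqsqqdqsqqdqsqqgq → (answer).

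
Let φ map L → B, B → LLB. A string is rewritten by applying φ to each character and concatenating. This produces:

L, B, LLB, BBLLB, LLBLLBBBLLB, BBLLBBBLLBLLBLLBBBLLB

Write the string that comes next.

LLBLLBBBLLBLLBLLBBBLLBBBLLBBBLLBLLBLLBBBLLB

Applying the rule to each of the 21 symbols of BBLLBBBLLBLLBLLBBBLLB gives the pieces LLB LLB B B LLB LLB LLB B B LLB B B LLB B B LLB LLB LLB B B LLB, which concatenate to the answer.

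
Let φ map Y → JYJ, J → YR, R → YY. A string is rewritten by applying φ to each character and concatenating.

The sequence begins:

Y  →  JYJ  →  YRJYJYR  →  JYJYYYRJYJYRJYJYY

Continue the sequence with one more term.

Rewriting the 17 symbols of JYJYYYRJYJYRJYJYY one by one yields YR JYJ YR JYJ JYJ JYJ YY YR JYJ YR JYJ YY YR JYJ YR JYJ JYJ; concatenated:

YRJYJYRJYJJYJJYJYYYRJYJYRJYJYYYRJYJYRJYJJYJ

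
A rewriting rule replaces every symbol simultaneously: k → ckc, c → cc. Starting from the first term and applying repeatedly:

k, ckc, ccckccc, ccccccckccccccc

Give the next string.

φ(ccccccckccccccc) expands symbol-by-symbol to cc cc cc cc cc cc cc ckc cc cc cc cc cc cc cc; joining the 15 pieces gives the next term.

ccccccccccccccckccccccccccccccc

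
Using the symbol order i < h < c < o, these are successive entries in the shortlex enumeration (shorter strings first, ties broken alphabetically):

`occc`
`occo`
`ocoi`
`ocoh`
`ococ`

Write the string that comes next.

Treat ococ as a base-4 numeral over the given alphabet and add one, carrying through any trailing o's.

ocoo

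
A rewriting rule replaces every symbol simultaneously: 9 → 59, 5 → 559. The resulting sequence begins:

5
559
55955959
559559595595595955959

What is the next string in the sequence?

Replace each of the 21 characters of 559559595595595955959 in place — 559 559 59 559 559 59 559 59 559 559 59 559 559 59 559 59 559 559 59 559 59 — and concatenate.

5595595955955959559595595595955955959559595595595955959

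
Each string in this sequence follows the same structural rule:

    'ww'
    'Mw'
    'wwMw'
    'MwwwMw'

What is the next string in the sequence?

From term 3 onward, concatenate the second-to-last term with the last: ww·Mw = wwMw, Mw·wwMw = MwwwMw, …
The next term joins wwMw and MwwwMw.

wwMwMwwwMw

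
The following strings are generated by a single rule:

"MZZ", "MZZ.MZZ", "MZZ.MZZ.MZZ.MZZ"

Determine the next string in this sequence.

Every step duplicates the string with '.' between the halves.
So the next term is two copies of MZZ.MZZ.MZZ.MZZ with '.' between the halves.

MZZ.MZZ.MZZ.MZZ.MZZ.MZZ.MZZ.MZZ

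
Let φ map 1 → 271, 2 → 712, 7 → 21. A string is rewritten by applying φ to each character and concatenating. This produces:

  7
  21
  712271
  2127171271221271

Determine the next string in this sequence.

71227171221271212717122127171271227171221271

Applying the rule to each of the 16 symbols of 2127171271221271 gives the pieces 712 271 712 21 271 21 271 712 21 271 712 712 271 712 21 271, which concatenate to the answer.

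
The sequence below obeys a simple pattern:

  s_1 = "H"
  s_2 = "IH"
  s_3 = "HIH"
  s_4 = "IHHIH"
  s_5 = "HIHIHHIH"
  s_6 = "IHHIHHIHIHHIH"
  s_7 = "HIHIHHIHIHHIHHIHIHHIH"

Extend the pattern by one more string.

From term 3 onward, concatenate the second-to-last term with the last: H·IH = HIH, IH·HIH = IHHIH, …
So term 8 is IHHIHHIHIHHIH·HIHIHHIHIHHIHHIHIHHIH.

IHHIHHIHIHHIHHIHIHHIHIHHIHHIHIHHIH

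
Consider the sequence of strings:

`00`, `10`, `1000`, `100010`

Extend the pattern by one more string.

1000101000

From term 3 onward, concatenate the last term with the second-to-last: 10·00 = 1000, 1000·10 = 100010, …
The next term joins 100010 and 1000.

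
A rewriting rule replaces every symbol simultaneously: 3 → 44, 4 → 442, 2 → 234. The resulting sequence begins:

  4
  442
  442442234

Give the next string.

44244223444244223423444442

Apply φ to 442442234 symbol by symbol: 4→442, 4→442, 2→234, 4→442, 4→442, 2→234, 2→234, 3→44, 4→442; joined: 442 442 234 442 442 234 234 44 442.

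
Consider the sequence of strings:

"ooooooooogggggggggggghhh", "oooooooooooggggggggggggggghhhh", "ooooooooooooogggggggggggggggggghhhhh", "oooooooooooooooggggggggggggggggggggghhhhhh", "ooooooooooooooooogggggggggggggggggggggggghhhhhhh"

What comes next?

Term n consists of 2n+3 o's, followed by 3n+3 g's, followed by n h's, where the shown terms are n = 3, 4, 5, 6, 7.
Setting n = 8 gives 19, 27, 8 characters in each block.

oooooooooooooooooooggggggggggggggggggggggggggghhhhhhhh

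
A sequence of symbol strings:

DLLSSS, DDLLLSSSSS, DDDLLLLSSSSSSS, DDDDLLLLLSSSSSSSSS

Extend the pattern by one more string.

DDDDDLLLLLLSSSSSSSSSSS

The n-th term is n D's then n+1 L's then 2n+1 S's (n = 1, 2, …).
For the next term, n = 5, so the run lengths are 5, 6, 11.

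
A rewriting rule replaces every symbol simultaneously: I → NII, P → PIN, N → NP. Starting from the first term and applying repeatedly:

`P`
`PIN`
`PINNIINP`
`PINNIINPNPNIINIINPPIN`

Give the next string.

Rewriting the 21 symbols of PINNIINPNPNIINIINPPIN one by one yields PIN NII NP NP NII NII NP PIN NP PIN NP NII NII NP NII NII NP PIN PIN NII NP; concatenated:

PINNIINPNPNIINIINPPINNPPINNPNIINIINPNIINIINPPINPINNIINP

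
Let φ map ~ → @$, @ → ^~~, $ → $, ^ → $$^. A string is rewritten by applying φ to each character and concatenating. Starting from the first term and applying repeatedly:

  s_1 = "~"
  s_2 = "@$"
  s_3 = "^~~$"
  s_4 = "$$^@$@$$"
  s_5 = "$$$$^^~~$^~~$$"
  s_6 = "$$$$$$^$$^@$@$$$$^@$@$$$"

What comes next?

φ($$$$$$^$$^@$@$$$$^@$@$$$) expands symbol-by-symbol to $ $ $ $ $ $ $$^ $ $ $$^ ^~~ $ ^~~ $ $ $ $ $$^ ^~~ $ ^~~ $ $ $; joining the 24 pieces gives the next term.

$$$$$$$$^$$$$^^~~$^~~$$$$$$^^~~$^~~$$$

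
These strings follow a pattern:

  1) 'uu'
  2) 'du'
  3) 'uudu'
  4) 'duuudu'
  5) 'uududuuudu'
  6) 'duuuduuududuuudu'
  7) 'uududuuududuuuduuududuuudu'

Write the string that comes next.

duuuduuududuuuduuududuuududuuuduuududuuudu

This is a Fibonacci-style word recurrence s(k) = s(k−2)·s(k−1): e.g. uu·du = uudu.
So term 8 is duuuduuududuuudu·uududuuududuuuduuududuuudu.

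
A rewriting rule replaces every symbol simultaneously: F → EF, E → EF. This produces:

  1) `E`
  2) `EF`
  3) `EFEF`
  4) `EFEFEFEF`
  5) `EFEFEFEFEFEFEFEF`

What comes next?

φ(EFEFEFEFEFEFEFEF) expands symbol-by-symbol to EF EF EF EF EF EF EF EF EF EF EF EF EF EF EF EF; joining the 16 pieces gives the next term.

EFEFEFEFEFEFEFEFEFEFEFEFEFEFEFEF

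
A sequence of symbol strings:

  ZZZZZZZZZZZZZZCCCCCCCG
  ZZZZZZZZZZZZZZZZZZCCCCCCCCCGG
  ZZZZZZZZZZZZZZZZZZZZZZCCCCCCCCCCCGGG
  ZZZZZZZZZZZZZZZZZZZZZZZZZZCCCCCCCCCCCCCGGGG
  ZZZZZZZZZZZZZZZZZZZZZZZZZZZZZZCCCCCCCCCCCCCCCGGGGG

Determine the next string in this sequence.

The n-th term is 4n+2 Z's then 2n+1 C's then n-2 G's, where the shown terms are n = 3, 4, 5, 6, 7.
At n = 8 the blocks have lengths 34, 17, 6.

ZZZZZZZZZZZZZZZZZZZZZZZZZZZZZZZZZZCCCCCCCCCCCCCCCCCGGGGGG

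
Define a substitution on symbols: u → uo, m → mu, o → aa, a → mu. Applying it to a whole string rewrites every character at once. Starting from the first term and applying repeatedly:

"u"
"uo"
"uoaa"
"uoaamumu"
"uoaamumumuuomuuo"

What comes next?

φ(uoaamumumuuomuuo) expands symbol-by-symbol to uo aa mu mu mu uo mu uo mu uo uo aa mu uo uo aa; joining the 16 pieces gives the next term.

uoaamumumuuomuuomuuouoaamuuouoaa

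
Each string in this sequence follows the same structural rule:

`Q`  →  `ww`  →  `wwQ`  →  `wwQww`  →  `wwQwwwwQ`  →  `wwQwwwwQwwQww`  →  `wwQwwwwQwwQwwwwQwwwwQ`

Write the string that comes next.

Each term (from the third on) is the previous term followed by the one before it: term 3 = ww·Q = wwQ.
So term 8 is wwQwwwwQwwQwwwwQwwwwQ·wwQwwwwQwwQww.

wwQwwwwQwwQwwwwQwwwwQwwQwwwwQwwQww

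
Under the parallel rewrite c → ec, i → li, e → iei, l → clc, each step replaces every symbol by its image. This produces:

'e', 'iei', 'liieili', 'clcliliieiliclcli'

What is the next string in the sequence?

Applying the rule to each of the 17 symbols of clcliliieiliclcli gives the pieces ec clc ec clc li clc li li iei li clc li ec clc ec clc li, which concatenate to the answer.

ecclcecclcliclcliliieiliclcliecclcecclcli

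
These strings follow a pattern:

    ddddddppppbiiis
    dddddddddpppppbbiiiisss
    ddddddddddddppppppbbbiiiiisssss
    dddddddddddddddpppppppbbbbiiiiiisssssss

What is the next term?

Term n consists of 3n+3 d's, followed by n+3 p's, followed by n b's, followed by n+2 i's, followed by 2n-1 s's (n = 1, 2, …).
Setting n = 5 gives 18, 8, 5, 7, 9 characters in each block.

ddddddddddddddddddppppppppbbbbbiiiiiiisssssssss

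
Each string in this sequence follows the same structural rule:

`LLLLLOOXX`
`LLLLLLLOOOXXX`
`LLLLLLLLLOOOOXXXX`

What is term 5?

LLLLLLLLLLLLLOOOOOOXXXXXX

The n-th term is 2n+1 L's then n O's then n X's, where the shown terms are n = 2, 3, 4.
For term 5, n = 6, so the run lengths are 13, 6, 6.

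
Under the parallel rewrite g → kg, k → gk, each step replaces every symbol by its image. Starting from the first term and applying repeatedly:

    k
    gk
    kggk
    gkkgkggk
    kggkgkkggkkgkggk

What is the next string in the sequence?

gkkgkggkkggkgkkgkggkgkkggkkgkggk

Applying the rule to each of the 16 symbols of kggkgkkggkkgkggk gives the pieces gk kg kg gk kg gk gk kg kg gk gk kg gk kg kg gk, which concatenate to the answer.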